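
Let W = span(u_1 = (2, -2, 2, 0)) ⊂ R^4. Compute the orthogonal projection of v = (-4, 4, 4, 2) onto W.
proj_W(v) = (-4/3, 4/3, -4/3, 0)

Set up U = [u_1 | ... | u_1] ∈ R^(4×1). The projector onto W = col(U) is P = U (U^T U)^(-1) U^T.
Compute U^T U =
  [12],
and U^T v = (-8).
Solve U^T U · c = U^T v for the coefficients: c = (-2/3). The projection is proj_W(v) = U c.
Check: (v - proj_W(v)) · u_1 = 0  (should be 0).
Result: proj_W(v) = (-4/3, 4/3, -4/3, 0).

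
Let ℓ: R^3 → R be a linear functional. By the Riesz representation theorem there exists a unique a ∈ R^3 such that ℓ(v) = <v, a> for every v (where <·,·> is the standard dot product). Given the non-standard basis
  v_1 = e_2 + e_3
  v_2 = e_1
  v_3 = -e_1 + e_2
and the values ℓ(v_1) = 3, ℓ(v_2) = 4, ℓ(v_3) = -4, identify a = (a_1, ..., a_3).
a = (4, 0, 3)

Write a = (a_1, ..., a_3) in the standard basis. For each basis vector v_i, ℓ(v_i) = <v_i, a> is a linear equation in the a_j's. Collect the n equations into a matrix system V a = ℓ, where row i of V is v_i (expressed in the standard basis). Since V is invertible (lower-triangular with 1s on the diagonal, up to permutation), solve by back-substitution:
  V =
[[0, 1, 1],
 [1, 0, 0],
 [-1, 1, 0]]
  V a = (3, 4, -4)
Solving gives a = (4, 0, 3).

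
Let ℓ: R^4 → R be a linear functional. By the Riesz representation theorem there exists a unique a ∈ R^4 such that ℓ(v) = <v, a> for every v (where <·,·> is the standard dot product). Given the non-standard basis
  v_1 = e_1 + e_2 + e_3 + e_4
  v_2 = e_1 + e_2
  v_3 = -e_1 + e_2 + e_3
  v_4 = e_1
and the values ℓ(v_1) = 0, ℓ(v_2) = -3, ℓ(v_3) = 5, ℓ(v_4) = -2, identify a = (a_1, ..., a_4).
a = (-2, -1, 4, -1)

Write a = (a_1, ..., a_4) in the standard basis. For each basis vector v_i, ℓ(v_i) = <v_i, a> is a linear equation in the a_j's. Collect the n equations into a matrix system V a = ℓ, where row i of V is v_i (expressed in the standard basis). Since V is invertible (lower-triangular with 1s on the diagonal, up to permutation), solve by back-substitution:
  V =
[[1, 1, 1, 1],
 [1, 1, 0, 0],
 [-1, 1, 1, 0],
 [1, 0, 0, 0]]
  V a = (0, -3, 5, -2)
Solving gives a = (-2, -1, 4, -1).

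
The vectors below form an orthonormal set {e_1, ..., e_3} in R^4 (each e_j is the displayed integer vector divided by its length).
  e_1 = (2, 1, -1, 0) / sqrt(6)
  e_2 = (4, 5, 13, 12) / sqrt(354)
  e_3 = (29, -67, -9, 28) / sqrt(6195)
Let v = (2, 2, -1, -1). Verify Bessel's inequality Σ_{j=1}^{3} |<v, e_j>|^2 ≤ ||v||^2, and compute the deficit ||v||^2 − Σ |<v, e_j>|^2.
Σ |<v, e_j>|^2 = 205/21; ||v||^2 = 10; deficit = 5/21

Write each e_j = u_j / sqrt(<u_j, u_j>) where u_j is the displayed integer vector. Then <v, e_j> = <v, u_j> / sqrt(<u_j, u_j>), so |<v, e_j>|^2 = <v, u_j>^2 / <u_j, u_j>.
Coefficients: <v, e_1> = 7/sqrt(6), <v, e_2> = -7/sqrt(354), <v, e_3> = -95/sqrt(6195).
Square and sum: Σ |<v, e_j>|^2 = 205/21.
Compute ||v||^2 = v·v = 10.
Deficit = 10 − 205/21 = 5/21 ≥ 0, confirming Bessel's inequality. (The deficit equals ||v − Σ <v,e_j> e_j||^2, the squared distance from v to span{e_j}.)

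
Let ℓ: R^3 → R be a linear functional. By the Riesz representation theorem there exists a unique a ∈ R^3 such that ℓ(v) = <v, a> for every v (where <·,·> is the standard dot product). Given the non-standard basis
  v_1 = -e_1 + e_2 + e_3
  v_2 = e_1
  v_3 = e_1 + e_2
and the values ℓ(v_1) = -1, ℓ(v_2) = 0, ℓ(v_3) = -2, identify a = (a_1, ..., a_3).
a = (0, -2, 1)

Write a = (a_1, ..., a_3) in the standard basis. For each basis vector v_i, ℓ(v_i) = <v_i, a> is a linear equation in the a_j's. Collect the n equations into a matrix system V a = ℓ, where row i of V is v_i (expressed in the standard basis). Since V is invertible (lower-triangular with 1s on the diagonal, up to permutation), solve by back-substitution:
  V =
[[-1, 1, 1],
 [1, 0, 0],
 [1, 1, 0]]
  V a = (-1, 0, -2)
Solving gives a = (0, -2, 1).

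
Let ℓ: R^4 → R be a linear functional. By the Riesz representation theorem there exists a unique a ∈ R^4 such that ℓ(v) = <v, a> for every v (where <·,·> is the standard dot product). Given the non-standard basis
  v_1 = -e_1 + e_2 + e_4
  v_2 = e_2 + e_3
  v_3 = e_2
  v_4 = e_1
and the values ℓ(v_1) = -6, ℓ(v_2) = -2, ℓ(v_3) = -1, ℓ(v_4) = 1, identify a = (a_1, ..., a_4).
a = (1, -1, -1, -4)

Write a = (a_1, ..., a_4) in the standard basis. For each basis vector v_i, ℓ(v_i) = <v_i, a> is a linear equation in the a_j's. Collect the n equations into a matrix system V a = ℓ, where row i of V is v_i (expressed in the standard basis). Since V is invertible (lower-triangular with 1s on the diagonal, up to permutation), solve by back-substitution:
  V =
[[-1, 1, 0, 1],
 [0, 1, 1, 0],
 [0, 1, 0, 0],
 [1, 0, 0, 0]]
  V a = (-6, -2, -1, 1)
Solving gives a = (1, -1, -1, -4).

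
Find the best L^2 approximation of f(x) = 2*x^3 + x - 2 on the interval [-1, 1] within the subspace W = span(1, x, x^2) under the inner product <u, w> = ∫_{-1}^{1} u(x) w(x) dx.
g(x) = 11*x/5 - 2

The best approximation g ∈ W is the orthogonal projection of f onto W. Writing g = a_0 + a_1 x + a_2 x^2, the coefficients solve the normal equations G · a = b where
  G_{ij} = <φ_i, φ_j> and b_i = <f, φ_i>, with φ_0 = 1, φ_1 = x, φ_2 = x^2.
G =
  [2, 0, 2/3]
  [0, 2/3, 0]
  [2/3, 0, 2/5],
b = (-4, 22/15, -4/3).
Solving gives a_0 = -2, a_1 = 11/5, a_2 = 0, so
  g(x) = 11*x/5 - 2.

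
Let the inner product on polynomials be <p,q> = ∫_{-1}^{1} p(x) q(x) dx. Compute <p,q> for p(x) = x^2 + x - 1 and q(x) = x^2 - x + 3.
<p,q> = -74/15

Expand the product: p(x)·q(x) = x^4 + x^2 + 4*x - 3.
∫_{-1}^{1} of each monomial x^k gives [2/(k+1) if k even, 0 if k odd]. Integrating term-by-term (or equivalently evaluating the antiderivative F(x) = x^5/5 + x^3/3 + 2*x^2 - 3*x at the endpoints):
  F(1) − F(−1) = -7/15 − (67/15) = -74/15.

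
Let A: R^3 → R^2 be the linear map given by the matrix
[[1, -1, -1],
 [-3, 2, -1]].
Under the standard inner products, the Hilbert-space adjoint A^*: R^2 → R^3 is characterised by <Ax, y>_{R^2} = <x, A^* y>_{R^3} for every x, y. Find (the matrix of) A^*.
A^* = A^T =
[[1, -3],
 [-1, 2],
 [-1, -1]]

For real matrices with standard dot products, the defining identity <Ax, y> = <x, A^* y> gives (Ax)^T y = x^T (A^*) y, i.e. x^T A^T y = x^T (A^*) y. Since this holds for all x, y, we must have A^* = A^T. Therefore
A^* =
[[1, -3],
 [-1, 2],
 [-1, -1]].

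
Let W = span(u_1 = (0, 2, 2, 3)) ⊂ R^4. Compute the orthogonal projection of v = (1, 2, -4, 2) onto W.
proj_W(v) = (0, 4/17, 4/17, 6/17)

Set up U = [u_1 | ... | u_1] ∈ R^(4×1). The projector onto W = col(U) is P = U (U^T U)^(-1) U^T.
Compute U^T U =
  [17],
and U^T v = (2).
Solve U^T U · c = U^T v for the coefficients: c = (2/17). The projection is proj_W(v) = U c.
Check: (v - proj_W(v)) · u_1 = 0  (should be 0).
Result: proj_W(v) = (0, 4/17, 4/17, 6/17).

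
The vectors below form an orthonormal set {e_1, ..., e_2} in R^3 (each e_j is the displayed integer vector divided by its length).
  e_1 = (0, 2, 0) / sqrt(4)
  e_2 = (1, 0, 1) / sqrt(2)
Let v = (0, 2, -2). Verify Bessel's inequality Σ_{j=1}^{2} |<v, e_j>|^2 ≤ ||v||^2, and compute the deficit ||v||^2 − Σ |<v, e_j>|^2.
Σ |<v, e_j>|^2 = 6; ||v||^2 = 8; deficit = 2

Write each e_j = u_j / sqrt(<u_j, u_j>) where u_j is the displayed integer vector. Then <v, e_j> = <v, u_j> / sqrt(<u_j, u_j>), so |<v, e_j>|^2 = <v, u_j>^2 / <u_j, u_j>.
Coefficients: <v, e_1> = 4/sqrt(4), <v, e_2> = -2/sqrt(2).
Square and sum: Σ |<v, e_j>|^2 = 6.
Compute ||v||^2 = v·v = 8.
Deficit = 8 − 6 = 2 ≥ 0, confirming Bessel's inequality. (The deficit equals ||v − Σ <v,e_j> e_j||^2, the squared distance from v to span{e_j}.)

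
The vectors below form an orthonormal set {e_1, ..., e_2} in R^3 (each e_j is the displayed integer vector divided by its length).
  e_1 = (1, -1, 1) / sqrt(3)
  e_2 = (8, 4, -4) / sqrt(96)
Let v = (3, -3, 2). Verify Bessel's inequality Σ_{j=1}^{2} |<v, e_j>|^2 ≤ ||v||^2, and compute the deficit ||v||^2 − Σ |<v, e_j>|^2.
Σ |<v, e_j>|^2 = 43/2; ||v||^2 = 22; deficit = 1/2

Write each e_j = u_j / sqrt(<u_j, u_j>) where u_j is the displayed integer vector. Then <v, e_j> = <v, u_j> / sqrt(<u_j, u_j>), so |<v, e_j>|^2 = <v, u_j>^2 / <u_j, u_j>.
Coefficients: <v, e_1> = 8/sqrt(3), <v, e_2> = 4/sqrt(96).
Square and sum: Σ |<v, e_j>|^2 = 43/2.
Compute ||v||^2 = v·v = 22.
Deficit = 22 − 43/2 = 1/2 ≥ 0, confirming Bessel's inequality. (The deficit equals ||v − Σ <v,e_j> e_j||^2, the squared distance from v to span{e_j}.)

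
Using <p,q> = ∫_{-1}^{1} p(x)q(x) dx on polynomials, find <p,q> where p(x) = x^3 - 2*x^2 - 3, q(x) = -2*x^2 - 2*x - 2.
<p,q> = 292/15

Expand the product: p(x)·q(x) = -2*x^5 + 2*x^4 + 2*x^3 + 10*x^2 + 6*x + 6.
∫_{-1}^{1} of each monomial x^k gives [2/(k+1) if k even, 0 if k odd]. Integrating term-by-term (or equivalently evaluating the antiderivative F(x) = -x^6/3 + 2*x^5/5 + x^4/2 + 10*x^3/3 + 3*x^2 + 6*x at the endpoints):
  F(1) − F(−1) = 129/10 − (-197/30) = 292/15.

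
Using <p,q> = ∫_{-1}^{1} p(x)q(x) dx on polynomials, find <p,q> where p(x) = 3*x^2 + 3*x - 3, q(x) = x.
<p,q> = 2

Expand the product: p(x)·q(x) = 3*x^3 + 3*x^2 - 3*x.
∫_{-1}^{1} of each monomial x^k gives [2/(k+1) if k even, 0 if k odd]. Integrating term-by-term (or equivalently evaluating the antiderivative F(x) = 3*x^4/4 + x^3 - 3*x^2/2 at the endpoints):
  F(1) − F(−1) = 1/4 − (-7/4) = 2.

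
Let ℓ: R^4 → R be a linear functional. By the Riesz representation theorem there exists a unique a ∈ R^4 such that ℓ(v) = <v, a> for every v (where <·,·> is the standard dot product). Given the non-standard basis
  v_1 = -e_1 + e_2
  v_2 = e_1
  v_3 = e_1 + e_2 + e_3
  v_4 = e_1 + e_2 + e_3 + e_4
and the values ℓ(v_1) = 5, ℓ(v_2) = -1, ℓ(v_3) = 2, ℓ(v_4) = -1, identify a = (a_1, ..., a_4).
a = (-1, 4, -1, -3)

Write a = (a_1, ..., a_4) in the standard basis. For each basis vector v_i, ℓ(v_i) = <v_i, a> is a linear equation in the a_j's. Collect the n equations into a matrix system V a = ℓ, where row i of V is v_i (expressed in the standard basis). Since V is invertible (lower-triangular with 1s on the diagonal, up to permutation), solve by back-substitution:
  V =
[[-1, 1, 0, 0],
 [1, 0, 0, 0],
 [1, 1, 1, 0],
 [1, 1, 1, 1]]
  V a = (5, -1, 2, -1)
Solving gives a = (-1, 4, -1, -3).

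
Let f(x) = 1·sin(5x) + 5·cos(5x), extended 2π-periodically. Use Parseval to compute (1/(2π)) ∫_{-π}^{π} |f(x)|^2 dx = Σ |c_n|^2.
Σ |c_n|^2 = 13

Expand |f|^2 and use orthogonality of {sin(nx), cos(mx)} on [-π, π]:
  ∫_{-π}^{π} sin(nx)^2 dx = π, ∫ cos(mx)^2 dx = π, and cross terms integrate to 0.
So ∫_{-π}^{π} f(x)^2 dx = 1^2 · π + 5^2 · π = (1 + 25)π.
Divide by 2π: (1 + 25)/2 = 13.
By Parseval, this equals Σ |c_n|^2.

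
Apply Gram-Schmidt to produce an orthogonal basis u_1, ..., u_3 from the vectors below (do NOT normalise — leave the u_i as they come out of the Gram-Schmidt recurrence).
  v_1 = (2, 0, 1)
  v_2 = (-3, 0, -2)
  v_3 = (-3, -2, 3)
Orthogonal basis:
  u_1 = (2, 0, 1)
  u_2 = (1/5, 0, -2/5)
  u_3 = (0, -2, 0)

Apply the Gram-Schmidt recurrence
  u_1 = v_1
  u_i = v_i − Σ_{j<i} ((v_i · u_j) / (u_j · u_j)) · u_j.

Step by step this gives:
  u_1 = (2, 0, 1)
  u_2 = (1/5, 0, -2/5)
  u_3 = (0, -2, 0)

Orthogonality check:
  u_2 · u_1 = 0 (should be 0)
  u_3 · u_1 = 0 (should be 0)
  u_3 · u_2 = 0 (should be 0)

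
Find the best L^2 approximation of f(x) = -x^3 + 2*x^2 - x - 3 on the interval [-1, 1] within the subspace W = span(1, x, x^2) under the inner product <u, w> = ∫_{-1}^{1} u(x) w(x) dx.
g(x) = 2*x^2 - 8*x/5 - 3

The best approximation g ∈ W is the orthogonal projection of f onto W. Writing g = a_0 + a_1 x + a_2 x^2, the coefficients solve the normal equations G · a = b where
  G_{ij} = <φ_i, φ_j> and b_i = <f, φ_i>, with φ_0 = 1, φ_1 = x, φ_2 = x^2.
G =
  [2, 0, 2/3]
  [0, 2/3, 0]
  [2/3, 0, 2/5],
b = (-14/3, -16/15, -6/5).
Solving gives a_0 = -3, a_1 = -8/5, a_2 = 2, so
  g(x) = 2*x^2 - 8*x/5 - 3.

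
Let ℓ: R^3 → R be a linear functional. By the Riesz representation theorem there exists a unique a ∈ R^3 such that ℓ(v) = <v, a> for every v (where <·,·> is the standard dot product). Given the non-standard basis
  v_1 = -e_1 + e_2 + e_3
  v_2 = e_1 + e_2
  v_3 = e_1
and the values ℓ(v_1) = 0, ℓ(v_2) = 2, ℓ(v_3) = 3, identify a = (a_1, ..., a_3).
a = (3, -1, 4)

Write a = (a_1, ..., a_3) in the standard basis. For each basis vector v_i, ℓ(v_i) = <v_i, a> is a linear equation in the a_j's. Collect the n equations into a matrix system V a = ℓ, where row i of V is v_i (expressed in the standard basis). Since V is invertible (lower-triangular with 1s on the diagonal, up to permutation), solve by back-substitution:
  V =
[[-1, 1, 1],
 [1, 1, 0],
 [1, 0, 0]]
  V a = (0, 2, 3)
Solving gives a = (3, -1, 4).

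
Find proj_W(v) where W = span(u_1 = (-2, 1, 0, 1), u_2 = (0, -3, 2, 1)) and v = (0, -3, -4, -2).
proj_W(v) = (9/5, -3/10, -2/5, -11/10)

Set up U = [u_1 | ... | u_2] ∈ R^(4×2). The projector onto W = col(U) is P = U (U^T U)^(-1) U^T.
Compute U^T U =
  [6, -2]
  [-2, 14],
and U^T v = (-5, -1).
Solve U^T U · c = U^T v for the coefficients: c = (-9/10, -1/5). The projection is proj_W(v) = U c.
Check: (v - proj_W(v)) · u_1 = 0  (should be 0).
Check: (v - proj_W(v)) · u_2 = 0  (should be 0).
Result: proj_W(v) = (9/5, -3/10, -2/5, -11/10).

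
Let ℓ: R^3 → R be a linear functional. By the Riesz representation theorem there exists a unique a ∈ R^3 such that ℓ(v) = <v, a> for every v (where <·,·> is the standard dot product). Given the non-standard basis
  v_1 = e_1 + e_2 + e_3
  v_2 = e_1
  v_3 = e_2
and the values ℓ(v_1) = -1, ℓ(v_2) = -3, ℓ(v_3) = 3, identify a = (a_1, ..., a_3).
a = (-3, 3, -1)

Write a = (a_1, ..., a_3) in the standard basis. For each basis vector v_i, ℓ(v_i) = <v_i, a> is a linear equation in the a_j's. Collect the n equations into a matrix system V a = ℓ, where row i of V is v_i (expressed in the standard basis). Since V is invertible (lower-triangular with 1s on the diagonal, up to permutation), solve by back-substitution:
  V =
[[1, 1, 1],
 [1, 0, 0],
 [0, 1, 0]]
  V a = (-1, -3, 3)
Solving gives a = (-3, 3, -1).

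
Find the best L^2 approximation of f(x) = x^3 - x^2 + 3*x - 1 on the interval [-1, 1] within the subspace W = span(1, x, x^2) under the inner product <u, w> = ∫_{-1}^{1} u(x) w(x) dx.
g(x) = -x^2 + 18*x/5 - 1

The best approximation g ∈ W is the orthogonal projection of f onto W. Writing g = a_0 + a_1 x + a_2 x^2, the coefficients solve the normal equations G · a = b where
  G_{ij} = <φ_i, φ_j> and b_i = <f, φ_i>, with φ_0 = 1, φ_1 = x, φ_2 = x^2.
G =
  [2, 0, 2/3]
  [0, 2/3, 0]
  [2/3, 0, 2/5],
b = (-8/3, 12/5, -16/15).
Solving gives a_0 = -1, a_1 = 18/5, a_2 = -1, so
  g(x) = -x^2 + 18*x/5 - 1.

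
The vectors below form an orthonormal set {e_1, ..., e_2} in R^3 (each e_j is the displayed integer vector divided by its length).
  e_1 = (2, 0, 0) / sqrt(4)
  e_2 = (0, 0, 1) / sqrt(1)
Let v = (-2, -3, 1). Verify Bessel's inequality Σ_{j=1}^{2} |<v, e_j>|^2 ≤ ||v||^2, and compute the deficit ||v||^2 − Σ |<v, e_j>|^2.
Σ |<v, e_j>|^2 = 5; ||v||^2 = 14; deficit = 9

Write each e_j = u_j / sqrt(<u_j, u_j>) where u_j is the displayed integer vector. Then <v, e_j> = <v, u_j> / sqrt(<u_j, u_j>), so |<v, e_j>|^2 = <v, u_j>^2 / <u_j, u_j>.
Coefficients: <v, e_1> = -4/sqrt(4), <v, e_2> = 1/sqrt(1).
Square and sum: Σ |<v, e_j>|^2 = 5.
Compute ||v||^2 = v·v = 14.
Deficit = 14 − 5 = 9 ≥ 0, confirming Bessel's inequality. (The deficit equals ||v − Σ <v,e_j> e_j||^2, the squared distance from v to span{e_j}.)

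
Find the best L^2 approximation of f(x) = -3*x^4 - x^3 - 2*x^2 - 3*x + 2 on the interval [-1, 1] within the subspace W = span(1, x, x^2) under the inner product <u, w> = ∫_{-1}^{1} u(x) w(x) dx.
g(x) = -32*x^2/7 - 18*x/5 + 79/35

The best approximation g ∈ W is the orthogonal projection of f onto W. Writing g = a_0 + a_1 x + a_2 x^2, the coefficients solve the normal equations G · a = b where
  G_{ij} = <φ_i, φ_j> and b_i = <f, φ_i>, with φ_0 = 1, φ_1 = x, φ_2 = x^2.
G =
  [2, 0, 2/3]
  [0, 2/3, 0]
  [2/3, 0, 2/5],
b = (22/15, -12/5, -34/105).
Solving gives a_0 = 79/35, a_1 = -18/5, a_2 = -32/7, so
  g(x) = -32*x^2/7 - 18*x/5 + 79/35.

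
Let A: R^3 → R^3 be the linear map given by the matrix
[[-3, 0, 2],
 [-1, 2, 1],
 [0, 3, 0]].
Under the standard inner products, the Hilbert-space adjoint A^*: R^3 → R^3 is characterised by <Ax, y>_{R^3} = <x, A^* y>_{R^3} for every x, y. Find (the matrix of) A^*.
A^* = A^T =
[[-3, -1, 0],
 [0, 2, 3],
 [2, 1, 0]]

For real matrices with standard dot products, the defining identity <Ax, y> = <x, A^* y> gives (Ax)^T y = x^T (A^*) y, i.e. x^T A^T y = x^T (A^*) y. Since this holds for all x, y, we must have A^* = A^T. Therefore
A^* =
[[-3, -1, 0],
 [0, 2, 3],
 [2, 1, 0]].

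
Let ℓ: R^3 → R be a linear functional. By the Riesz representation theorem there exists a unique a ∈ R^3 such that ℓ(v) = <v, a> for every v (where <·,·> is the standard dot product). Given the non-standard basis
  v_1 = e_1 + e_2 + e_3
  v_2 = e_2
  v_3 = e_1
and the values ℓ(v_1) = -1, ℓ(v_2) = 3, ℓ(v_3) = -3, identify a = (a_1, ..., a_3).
a = (-3, 3, -1)

Write a = (a_1, ..., a_3) in the standard basis. For each basis vector v_i, ℓ(v_i) = <v_i, a> is a linear equation in the a_j's. Collect the n equations into a matrix system V a = ℓ, where row i of V is v_i (expressed in the standard basis). Since V is invertible (lower-triangular with 1s on the diagonal, up to permutation), solve by back-substitution:
  V =
[[1, 1, 1],
 [0, 1, 0],
 [1, 0, 0]]
  V a = (-1, 3, -3)
Solving gives a = (-3, 3, -1).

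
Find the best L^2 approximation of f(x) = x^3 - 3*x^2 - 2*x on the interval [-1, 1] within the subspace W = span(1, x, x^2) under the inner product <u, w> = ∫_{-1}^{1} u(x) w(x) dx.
g(x) = -3*x^2 - 7*x/5

The best approximation g ∈ W is the orthogonal projection of f onto W. Writing g = a_0 + a_1 x + a_2 x^2, the coefficients solve the normal equations G · a = b where
  G_{ij} = <φ_i, φ_j> and b_i = <f, φ_i>, with φ_0 = 1, φ_1 = x, φ_2 = x^2.
G =
  [2, 0, 2/3]
  [0, 2/3, 0]
  [2/3, 0, 2/5],
b = (-2, -14/15, -6/5).
Solving gives a_0 = 0, a_1 = -7/5, a_2 = -3, so
  g(x) = -3*x^2 - 7*x/5.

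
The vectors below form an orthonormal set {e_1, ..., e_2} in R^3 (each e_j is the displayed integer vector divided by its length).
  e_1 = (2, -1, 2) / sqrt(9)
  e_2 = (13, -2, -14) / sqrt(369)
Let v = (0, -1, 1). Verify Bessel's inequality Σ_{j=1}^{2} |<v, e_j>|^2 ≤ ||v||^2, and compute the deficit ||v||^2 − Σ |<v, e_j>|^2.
Σ |<v, e_j>|^2 = 57/41; ||v||^2 = 2; deficit = 25/41

Write each e_j = u_j / sqrt(<u_j, u_j>) where u_j is the displayed integer vector. Then <v, e_j> = <v, u_j> / sqrt(<u_j, u_j>), so |<v, e_j>|^2 = <v, u_j>^2 / <u_j, u_j>.
Coefficients: <v, e_1> = 3/sqrt(9), <v, e_2> = -12/sqrt(369).
Square and sum: Σ |<v, e_j>|^2 = 57/41.
Compute ||v||^2 = v·v = 2.
Deficit = 2 − 57/41 = 25/41 ≥ 0, confirming Bessel's inequality. (The deficit equals ||v − Σ <v,e_j> e_j||^2, the squared distance from v to span{e_j}.)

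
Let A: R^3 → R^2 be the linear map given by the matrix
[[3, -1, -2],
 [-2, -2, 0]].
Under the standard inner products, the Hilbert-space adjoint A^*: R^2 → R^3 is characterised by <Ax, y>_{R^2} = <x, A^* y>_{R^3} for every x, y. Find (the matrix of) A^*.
A^* = A^T =
[[3, -2],
 [-1, -2],
 [-2, 0]]

For real matrices with standard dot products, the defining identity <Ax, y> = <x, A^* y> gives (Ax)^T y = x^T (A^*) y, i.e. x^T A^T y = x^T (A^*) y. Since this holds for all x, y, we must have A^* = A^T. Therefore
A^* =
[[3, -2],
 [-1, -2],
 [-2, 0]].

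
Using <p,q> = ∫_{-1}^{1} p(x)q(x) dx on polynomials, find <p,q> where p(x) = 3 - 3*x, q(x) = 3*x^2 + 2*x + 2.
<p,q> = 14

Expand the product: p(x)·q(x) = -9*x^3 + 3*x^2 + 6.
∫_{-1}^{1} of each monomial x^k gives [2/(k+1) if k even, 0 if k odd]. Integrating term-by-term (or equivalently evaluating the antiderivative F(x) = -9*x^4/4 + x^3 + 6*x at the endpoints):
  F(1) − F(−1) = 19/4 − (-37/4) = 14.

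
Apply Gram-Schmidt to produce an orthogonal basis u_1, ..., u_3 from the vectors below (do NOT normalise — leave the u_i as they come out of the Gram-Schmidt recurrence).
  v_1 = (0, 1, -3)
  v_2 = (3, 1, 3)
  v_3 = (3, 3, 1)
Orthogonal basis:
  u_1 = (0, 1, -3)
  u_2 = (3, 9/5, 3/5)
  u_3 = (-4/7, 6/7, 2/7)

Apply the Gram-Schmidt recurrence
  u_1 = v_1
  u_i = v_i − Σ_{j<i} ((v_i · u_j) / (u_j · u_j)) · u_j.

Step by step this gives:
  u_1 = (0, 1, -3)
  u_2 = (3, 9/5, 3/5)
  u_3 = (-4/7, 6/7, 2/7)

Orthogonality check:
  u_2 · u_1 = 0 (should be 0)
  u_3 · u_1 = 0 (should be 0)
  u_3 · u_2 = 0 (should be 0)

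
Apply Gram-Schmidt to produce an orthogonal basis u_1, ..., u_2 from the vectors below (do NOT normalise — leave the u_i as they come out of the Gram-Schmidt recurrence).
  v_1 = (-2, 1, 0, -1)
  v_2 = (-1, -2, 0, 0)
Orthogonal basis:
  u_1 = (-2, 1, 0, -1)
  u_2 = (-1, -2, 0, 0)

Apply the Gram-Schmidt recurrence
  u_1 = v_1
  u_i = v_i − Σ_{j<i} ((v_i · u_j) / (u_j · u_j)) · u_j.

Step by step this gives:
  u_1 = (-2, 1, 0, -1)
  u_2 = (-1, -2, 0, 0)

Orthogonality check:
  u_2 · u_1 = 0 (should be 0)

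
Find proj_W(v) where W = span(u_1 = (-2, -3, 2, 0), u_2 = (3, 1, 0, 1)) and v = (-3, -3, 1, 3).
proj_W(v) = (-2, -3, 2, 0)

Set up U = [u_1 | ... | u_2] ∈ R^(4×2). The projector onto W = col(U) is P = U (U^T U)^(-1) U^T.
Compute U^T U =
  [17, -9]
  [-9, 11],
and U^T v = (17, -9).
Solve U^T U · c = U^T v for the coefficients: c = (1, 0). The projection is proj_W(v) = U c.
Check: (v - proj_W(v)) · u_1 = 0  (should be 0).
Check: (v - proj_W(v)) · u_2 = 0  (should be 0).
Result: proj_W(v) = (-2, -3, 2, 0).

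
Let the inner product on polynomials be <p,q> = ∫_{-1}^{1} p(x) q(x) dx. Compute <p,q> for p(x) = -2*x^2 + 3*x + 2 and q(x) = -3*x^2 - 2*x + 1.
<p,q> = -44/15

Expand the product: p(x)·q(x) = 6*x^4 - 5*x^3 - 14*x^2 - x + 2.
∫_{-1}^{1} of each monomial x^k gives [2/(k+1) if k even, 0 if k odd]. Integrating term-by-term (or equivalently evaluating the antiderivative F(x) = 6*x^5/5 - 5*x^4/4 - 14*x^3/3 - x^2/2 + 2*x at the endpoints):
  F(1) − F(−1) = -193/60 − (-17/60) = -44/15.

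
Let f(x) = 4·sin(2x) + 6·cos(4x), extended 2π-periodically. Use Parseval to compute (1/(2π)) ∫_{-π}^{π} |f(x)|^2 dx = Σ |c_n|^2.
Σ |c_n|^2 = 26

Expand |f|^2 and use orthogonality of {sin(nx), cos(mx)} on [-π, π]:
  ∫_{-π}^{π} sin(nx)^2 dx = π, ∫ cos(mx)^2 dx = π, and cross terms integrate to 0.
So ∫_{-π}^{π} f(x)^2 dx = 4^2 · π + 6^2 · π = (16 + 36)π.
Divide by 2π: (16 + 36)/2 = 26.
By Parseval, this equals Σ |c_n|^2.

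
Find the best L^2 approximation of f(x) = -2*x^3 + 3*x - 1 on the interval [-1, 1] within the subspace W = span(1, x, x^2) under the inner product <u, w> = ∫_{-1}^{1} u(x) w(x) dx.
g(x) = 9*x/5 - 1

The best approximation g ∈ W is the orthogonal projection of f onto W. Writing g = a_0 + a_1 x + a_2 x^2, the coefficients solve the normal equations G · a = b where
  G_{ij} = <φ_i, φ_j> and b_i = <f, φ_i>, with φ_0 = 1, φ_1 = x, φ_2 = x^2.
G =
  [2, 0, 2/3]
  [0, 2/3, 0]
  [2/3, 0, 2/5],
b = (-2, 6/5, -2/3).
Solving gives a_0 = -1, a_1 = 9/5, a_2 = 0, so
  g(x) = 9*x/5 - 1.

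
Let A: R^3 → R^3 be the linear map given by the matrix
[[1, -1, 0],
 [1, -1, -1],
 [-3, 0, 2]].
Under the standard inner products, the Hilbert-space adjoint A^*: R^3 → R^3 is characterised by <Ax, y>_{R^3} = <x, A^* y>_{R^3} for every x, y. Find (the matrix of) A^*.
A^* = A^T =
[[1, 1, -3],
 [-1, -1, 0],
 [0, -1, 2]]

For real matrices with standard dot products, the defining identity <Ax, y> = <x, A^* y> gives (Ax)^T y = x^T (A^*) y, i.e. x^T A^T y = x^T (A^*) y. Since this holds for all x, y, we must have A^* = A^T. Therefore
A^* =
[[1, 1, -3],
 [-1, -1, 0],
 [0, -1, 2]].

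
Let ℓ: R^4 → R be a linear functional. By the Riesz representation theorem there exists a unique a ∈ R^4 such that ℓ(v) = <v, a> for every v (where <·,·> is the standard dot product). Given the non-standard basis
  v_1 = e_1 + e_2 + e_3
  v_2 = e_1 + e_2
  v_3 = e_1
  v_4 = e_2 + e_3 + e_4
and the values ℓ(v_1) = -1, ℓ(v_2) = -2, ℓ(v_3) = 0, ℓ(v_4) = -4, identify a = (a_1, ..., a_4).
a = (0, -2, 1, -3)

Write a = (a_1, ..., a_4) in the standard basis. For each basis vector v_i, ℓ(v_i) = <v_i, a> is a linear equation in the a_j's. Collect the n equations into a matrix system V a = ℓ, where row i of V is v_i (expressed in the standard basis). Since V is invertible (lower-triangular with 1s on the diagonal, up to permutation), solve by back-substitution:
  V =
[[1, 1, 1, 0],
 [1, 1, 0, 0],
 [1, 0, 0, 0],
 [0, 1, 1, 1]]
  V a = (-1, -2, 0, -4)
Solving gives a = (0, -2, 1, -3).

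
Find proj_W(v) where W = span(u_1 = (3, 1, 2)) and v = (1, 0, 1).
proj_W(v) = (15/14, 5/14, 5/7)

Set up U = [u_1 | ... | u_1] ∈ R^(3×1). The projector onto W = col(U) is P = U (U^T U)^(-1) U^T.
Compute U^T U =
  [14],
and U^T v = (5).
Solve U^T U · c = U^T v for the coefficients: c = (5/14). The projection is proj_W(v) = U c.
Check: (v - proj_W(v)) · u_1 = 0  (should be 0).
Result: proj_W(v) = (15/14, 5/14, 5/7).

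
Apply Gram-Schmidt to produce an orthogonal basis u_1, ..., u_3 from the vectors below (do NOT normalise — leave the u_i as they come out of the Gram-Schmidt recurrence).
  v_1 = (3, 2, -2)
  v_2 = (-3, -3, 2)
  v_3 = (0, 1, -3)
Orthogonal basis:
  u_1 = (3, 2, -2)
  u_2 = (6/17, -13/17, -4/17)
  u_3 = (-18/13, 0, -27/13)

Apply the Gram-Schmidt recurrence
  u_1 = v_1
  u_i = v_i − Σ_{j<i} ((v_i · u_j) / (u_j · u_j)) · u_j.

Step by step this gives:
  u_1 = (3, 2, -2)
  u_2 = (6/17, -13/17, -4/17)
  u_3 = (-18/13, 0, -27/13)

Orthogonality check:
  u_2 · u_1 = 0 (should be 0)
  u_3 · u_1 = 0 (should be 0)
  u_3 · u_2 = 0 (should be 0)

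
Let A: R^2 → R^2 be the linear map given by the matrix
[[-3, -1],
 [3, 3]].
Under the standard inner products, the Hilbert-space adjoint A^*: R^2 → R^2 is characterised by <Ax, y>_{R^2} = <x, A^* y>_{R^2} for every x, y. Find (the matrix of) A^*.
A^* = A^T =
[[-3, 3],
 [-1, 3]]

For real matrices with standard dot products, the defining identity <Ax, y> = <x, A^* y> gives (Ax)^T y = x^T (A^*) y, i.e. x^T A^T y = x^T (A^*) y. Since this holds for all x, y, we must have A^* = A^T. Therefore
A^* =
[[-3, 3],
 [-1, 3]].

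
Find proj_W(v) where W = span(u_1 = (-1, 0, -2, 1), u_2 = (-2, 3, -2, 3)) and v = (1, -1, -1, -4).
proj_W(v) = (23/25, -63/25, 4/25, -44/25)

Set up U = [u_1 | ... | u_2] ∈ R^(4×2). The projector onto W = col(U) is P = U (U^T U)^(-1) U^T.
Compute U^T U =
  [6, 9]
  [9, 26],
and U^T v = (-3, -15).
Solve U^T U · c = U^T v for the coefficients: c = (19/25, -21/25). The projection is proj_W(v) = U c.
Check: (v - proj_W(v)) · u_1 = 0  (should be 0).
Check: (v - proj_W(v)) · u_2 = 0  (should be 0).
Result: proj_W(v) = (23/25, -63/25, 4/25, -44/25).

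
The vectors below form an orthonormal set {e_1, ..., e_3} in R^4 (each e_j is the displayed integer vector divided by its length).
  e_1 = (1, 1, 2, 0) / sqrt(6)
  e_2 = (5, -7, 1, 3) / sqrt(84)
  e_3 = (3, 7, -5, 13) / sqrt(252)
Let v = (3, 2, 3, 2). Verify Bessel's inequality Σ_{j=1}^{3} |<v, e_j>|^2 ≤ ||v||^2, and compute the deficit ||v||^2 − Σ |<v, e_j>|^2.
Σ |<v, e_j>|^2 = 467/18; ||v||^2 = 26; deficit = 1/18

Write each e_j = u_j / sqrt(<u_j, u_j>) where u_j is the displayed integer vector. Then <v, e_j> = <v, u_j> / sqrt(<u_j, u_j>), so |<v, e_j>|^2 = <v, u_j>^2 / <u_j, u_j>.
Coefficients: <v, e_1> = 11/sqrt(6), <v, e_2> = 10/sqrt(84), <v, e_3> = 34/sqrt(252).
Square and sum: Σ |<v, e_j>|^2 = 467/18.
Compute ||v||^2 = v·v = 26.
Deficit = 26 − 467/18 = 1/18 ≥ 0, confirming Bessel's inequality. (The deficit equals ||v − Σ <v,e_j> e_j||^2, the squared distance from v to span{e_j}.)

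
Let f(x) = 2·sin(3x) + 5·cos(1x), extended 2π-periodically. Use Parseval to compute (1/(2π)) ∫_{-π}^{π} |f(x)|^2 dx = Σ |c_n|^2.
Σ |c_n|^2 = 29/2

Expand |f|^2 and use orthogonality of {sin(nx), cos(mx)} on [-π, π]:
  ∫_{-π}^{π} sin(nx)^2 dx = π, ∫ cos(mx)^2 dx = π, and cross terms integrate to 0.
So ∫_{-π}^{π} f(x)^2 dx = 2^2 · π + 5^2 · π = (4 + 25)π.
Divide by 2π: (4 + 25)/2 = 29/2.
By Parseval, this equals Σ |c_n|^2.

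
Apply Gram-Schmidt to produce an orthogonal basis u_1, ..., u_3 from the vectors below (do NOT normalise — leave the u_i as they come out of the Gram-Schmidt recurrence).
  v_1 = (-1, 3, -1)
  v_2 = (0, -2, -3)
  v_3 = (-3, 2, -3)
Orthogonal basis:
  u_1 = (-1, 3, -1)
  u_2 = (-3/11, -13/11, -36/11)
  u_3 = (-231/134, -63/134, 21/67)

Apply the Gram-Schmidt recurrence
  u_1 = v_1
  u_i = v_i − Σ_{j<i} ((v_i · u_j) / (u_j · u_j)) · u_j.

Step by step this gives:
  u_1 = (-1, 3, -1)
  u_2 = (-3/11, -13/11, -36/11)
  u_3 = (-231/134, -63/134, 21/67)

Orthogonality check:
  u_2 · u_1 = 0 (should be 0)
  u_3 · u_1 = 0 (should be 0)
  u_3 · u_2 = 0 (should be 0)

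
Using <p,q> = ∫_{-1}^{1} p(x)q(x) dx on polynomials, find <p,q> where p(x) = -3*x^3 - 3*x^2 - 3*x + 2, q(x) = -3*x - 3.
<p,q> = 18/5

Expand the product: p(x)·q(x) = 9*x^4 + 18*x^3 + 18*x^2 + 3*x - 6.
∫_{-1}^{1} of each monomial x^k gives [2/(k+1) if k even, 0 if k odd]. Integrating term-by-term (or equivalently evaluating the antiderivative F(x) = 9*x^5/5 + 9*x^4/2 + 6*x^3 + 3*x^2/2 - 6*x at the endpoints):
  F(1) − F(−1) = 39/5 − (21/5) = 18/5.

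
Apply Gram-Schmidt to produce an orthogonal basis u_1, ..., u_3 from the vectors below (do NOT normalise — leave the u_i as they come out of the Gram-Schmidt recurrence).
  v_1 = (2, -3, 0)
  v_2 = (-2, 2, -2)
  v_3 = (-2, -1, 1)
Orthogonal basis:
  u_1 = (2, -3, 0)
  u_2 = (-6/13, -4/13, -2)
  u_3 = (-27/14, -9/7, 9/14)

Apply the Gram-Schmidt recurrence
  u_1 = v_1
  u_i = v_i − Σ_{j<i} ((v_i · u_j) / (u_j · u_j)) · u_j.

Step by step this gives:
  u_1 = (2, -3, 0)
  u_2 = (-6/13, -4/13, -2)
  u_3 = (-27/14, -9/7, 9/14)

Orthogonality check:
  u_2 · u_1 = 0 (should be 0)
  u_3 · u_1 = 0 (should be 0)
  u_3 · u_2 = 0 (should be 0)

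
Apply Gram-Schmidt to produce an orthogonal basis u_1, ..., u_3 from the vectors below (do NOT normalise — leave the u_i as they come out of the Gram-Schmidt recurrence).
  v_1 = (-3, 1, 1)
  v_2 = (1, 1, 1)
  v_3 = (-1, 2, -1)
Orthogonal basis:
  u_1 = (-3, 1, 1)
  u_2 = (8/11, 12/11, 12/11)
  u_3 = (0, 3/2, -3/2)

Apply the Gram-Schmidt recurrence
  u_1 = v_1
  u_i = v_i − Σ_{j<i} ((v_i · u_j) / (u_j · u_j)) · u_j.

Step by step this gives:
  u_1 = (-3, 1, 1)
  u_2 = (8/11, 12/11, 12/11)
  u_3 = (0, 3/2, -3/2)

Orthogonality check:
  u_2 · u_1 = 0 (should be 0)
  u_3 · u_1 = 0 (should be 0)
  u_3 · u_2 = 0 (should be 0)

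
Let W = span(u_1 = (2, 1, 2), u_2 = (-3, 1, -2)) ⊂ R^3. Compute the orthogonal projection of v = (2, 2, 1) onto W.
proj_W(v) = (62/45, 76/45, 16/9)

Set up U = [u_1 | ... | u_2] ∈ R^(3×2). The projector onto W = col(U) is P = U (U^T U)^(-1) U^T.
Compute U^T U =
  [9, -9]
  [-9, 14],
and U^T v = (8, -6).
Solve U^T U · c = U^T v for the coefficients: c = (58/45, 2/5). The projection is proj_W(v) = U c.
Check: (v - proj_W(v)) · u_1 = 0  (should be 0).
Check: (v - proj_W(v)) · u_2 = 0  (should be 0).
Result: proj_W(v) = (62/45, 76/45, 16/9).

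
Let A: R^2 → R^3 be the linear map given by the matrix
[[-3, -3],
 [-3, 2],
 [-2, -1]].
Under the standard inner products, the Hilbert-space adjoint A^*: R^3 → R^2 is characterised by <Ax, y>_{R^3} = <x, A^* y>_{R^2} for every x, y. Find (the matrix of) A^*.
A^* = A^T =
[[-3, -3, -2],
 [-3, 2, -1]]

For real matrices with standard dot products, the defining identity <Ax, y> = <x, A^* y> gives (Ax)^T y = x^T (A^*) y, i.e. x^T A^T y = x^T (A^*) y. Since this holds for all x, y, we must have A^* = A^T. Therefore
A^* =
[[-3, -3, -2],
 [-3, 2, -1]].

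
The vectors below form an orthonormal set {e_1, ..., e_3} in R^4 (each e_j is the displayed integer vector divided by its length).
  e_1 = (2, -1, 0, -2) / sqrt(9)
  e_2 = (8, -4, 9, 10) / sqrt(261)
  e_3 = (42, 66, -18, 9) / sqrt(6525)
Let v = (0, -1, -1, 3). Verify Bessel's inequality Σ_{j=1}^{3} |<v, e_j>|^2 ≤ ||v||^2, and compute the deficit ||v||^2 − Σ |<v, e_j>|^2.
Σ |<v, e_j>|^2 = 131/25; ||v||^2 = 11; deficit = 144/25

Write each e_j = u_j / sqrt(<u_j, u_j>) where u_j is the displayed integer vector. Then <v, e_j> = <v, u_j> / sqrt(<u_j, u_j>), so |<v, e_j>|^2 = <v, u_j>^2 / <u_j, u_j>.
Coefficients: <v, e_1> = -5/sqrt(9), <v, e_2> = 25/sqrt(261), <v, e_3> = -21/sqrt(6525).
Square and sum: Σ |<v, e_j>|^2 = 131/25.
Compute ||v||^2 = v·v = 11.
Deficit = 11 − 131/25 = 144/25 ≥ 0, confirming Bessel's inequality. (The deficit equals ||v − Σ <v,e_j> e_j||^2, the squared distance from v to span{e_j}.)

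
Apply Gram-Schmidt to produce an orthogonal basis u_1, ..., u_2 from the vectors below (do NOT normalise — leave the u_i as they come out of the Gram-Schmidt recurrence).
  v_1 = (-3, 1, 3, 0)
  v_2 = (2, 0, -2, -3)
Orthogonal basis:
  u_1 = (-3, 1, 3, 0)
  u_2 = (2/19, 12/19, -2/19, -3)

Apply the Gram-Schmidt recurrence
  u_1 = v_1
  u_i = v_i − Σ_{j<i} ((v_i · u_j) / (u_j · u_j)) · u_j.

Step by step this gives:
  u_1 = (-3, 1, 3, 0)
  u_2 = (2/19, 12/19, -2/19, -3)

Orthogonality check:
  u_2 · u_1 = 0 (should be 0)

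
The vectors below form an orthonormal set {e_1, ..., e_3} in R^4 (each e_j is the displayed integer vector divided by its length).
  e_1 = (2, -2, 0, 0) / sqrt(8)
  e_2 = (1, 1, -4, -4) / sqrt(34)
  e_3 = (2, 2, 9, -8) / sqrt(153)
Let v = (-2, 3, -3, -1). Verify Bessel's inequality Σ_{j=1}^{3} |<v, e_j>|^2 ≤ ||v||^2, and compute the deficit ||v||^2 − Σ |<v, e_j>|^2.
Σ |<v, e_j>|^2 = 206/9; ||v||^2 = 23; deficit = 1/9

Write each e_j = u_j / sqrt(<u_j, u_j>) where u_j is the displayed integer vector. Then <v, e_j> = <v, u_j> / sqrt(<u_j, u_j>), so |<v, e_j>|^2 = <v, u_j>^2 / <u_j, u_j>.
Coefficients: <v, e_1> = -10/sqrt(8), <v, e_2> = 17/sqrt(34), <v, e_3> = -17/sqrt(153).
Square and sum: Σ |<v, e_j>|^2 = 206/9.
Compute ||v||^2 = v·v = 23.
Deficit = 23 − 206/9 = 1/9 ≥ 0, confirming Bessel's inequality. (The deficit equals ||v − Σ <v,e_j> e_j||^2, the squared distance from v to span{e_j}.)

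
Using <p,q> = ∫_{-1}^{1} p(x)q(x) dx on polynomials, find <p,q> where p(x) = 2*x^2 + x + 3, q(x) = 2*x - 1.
<p,q> = -6

Expand the product: p(x)·q(x) = 4*x^3 + 5*x - 3.
∫_{-1}^{1} of each monomial x^k gives [2/(k+1) if k even, 0 if k odd]. Integrating term-by-term (or equivalently evaluating the antiderivative F(x) = x^4 + 5*x^2/2 - 3*x at the endpoints):
  F(1) − F(−1) = 1/2 − (13/2) = -6.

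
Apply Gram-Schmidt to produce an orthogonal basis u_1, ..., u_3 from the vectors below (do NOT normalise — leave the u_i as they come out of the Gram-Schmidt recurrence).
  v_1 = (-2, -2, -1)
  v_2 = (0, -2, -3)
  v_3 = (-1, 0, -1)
Orthogonal basis:
  u_1 = (-2, -2, -1)
  u_2 = (14/9, -4/9, -20/9)
  u_3 = (-8/17, 12/17, -8/17)

Apply the Gram-Schmidt recurrence
  u_1 = v_1
  u_i = v_i − Σ_{j<i} ((v_i · u_j) / (u_j · u_j)) · u_j.

Step by step this gives:
  u_1 = (-2, -2, -1)
  u_2 = (14/9, -4/9, -20/9)
  u_3 = (-8/17, 12/17, -8/17)

Orthogonality check:
  u_2 · u_1 = 0 (should be 0)
  u_3 · u_1 = 0 (should be 0)
  u_3 · u_2 = 0 (should be 0)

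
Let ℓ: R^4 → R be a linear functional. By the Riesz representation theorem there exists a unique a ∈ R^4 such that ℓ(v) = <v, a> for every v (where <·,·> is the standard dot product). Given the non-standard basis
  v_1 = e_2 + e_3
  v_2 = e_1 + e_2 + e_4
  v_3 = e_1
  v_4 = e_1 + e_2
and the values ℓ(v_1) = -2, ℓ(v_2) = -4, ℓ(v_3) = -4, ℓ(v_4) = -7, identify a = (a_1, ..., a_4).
a = (-4, -3, 1, 3)

Write a = (a_1, ..., a_4) in the standard basis. For each basis vector v_i, ℓ(v_i) = <v_i, a> is a linear equation in the a_j's. Collect the n equations into a matrix system V a = ℓ, where row i of V is v_i (expressed in the standard basis). Since V is invertible (lower-triangular with 1s on the diagonal, up to permutation), solve by back-substitution:
  V =
[[0, 1, 1, 0],
 [1, 1, 0, 1],
 [1, 0, 0, 0],
 [1, 1, 0, 0]]
  V a = (-2, -4, -4, -7)
Solving gives a = (-4, -3, 1, 3).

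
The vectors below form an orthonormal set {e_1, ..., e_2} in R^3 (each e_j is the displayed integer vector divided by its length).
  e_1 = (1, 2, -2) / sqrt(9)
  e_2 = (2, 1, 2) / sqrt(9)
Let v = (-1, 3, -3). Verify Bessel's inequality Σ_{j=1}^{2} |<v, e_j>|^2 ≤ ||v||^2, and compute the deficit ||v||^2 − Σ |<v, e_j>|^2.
Σ |<v, e_j>|^2 = 146/9; ||v||^2 = 19; deficit = 25/9

Write each e_j = u_j / sqrt(<u_j, u_j>) where u_j is the displayed integer vector. Then <v, e_j> = <v, u_j> / sqrt(<u_j, u_j>), so |<v, e_j>|^2 = <v, u_j>^2 / <u_j, u_j>.
Coefficients: <v, e_1> = 11/sqrt(9), <v, e_2> = -5/sqrt(9).
Square and sum: Σ |<v, e_j>|^2 = 146/9.
Compute ||v||^2 = v·v = 19.
Deficit = 19 − 146/9 = 25/9 ≥ 0, confirming Bessel's inequality. (The deficit equals ||v − Σ <v,e_j> e_j||^2, the squared distance from v to span{e_j}.)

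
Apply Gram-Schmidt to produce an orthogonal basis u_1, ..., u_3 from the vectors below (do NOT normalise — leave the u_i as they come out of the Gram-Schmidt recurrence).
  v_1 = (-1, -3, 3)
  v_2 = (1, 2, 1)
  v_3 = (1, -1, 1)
Orthogonal basis:
  u_1 = (-1, -3, 3)
  u_2 = (15/19, 26/19, 31/19)
  u_3 = (54/49, -24/49, -6/49)

Apply the Gram-Schmidt recurrence
  u_1 = v_1
  u_i = v_i − Σ_{j<i} ((v_i · u_j) / (u_j · u_j)) · u_j.

Step by step this gives:
  u_1 = (-1, -3, 3)
  u_2 = (15/19, 26/19, 31/19)
  u_3 = (54/49, -24/49, -6/49)

Orthogonality check:
  u_2 · u_1 = 0 (should be 0)
  u_3 · u_1 = 0 (should be 0)
  u_3 · u_2 = 0 (should be 0)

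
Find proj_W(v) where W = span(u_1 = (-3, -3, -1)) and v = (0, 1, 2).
proj_W(v) = (15/19, 15/19, 5/19)

Set up U = [u_1 | ... | u_1] ∈ R^(3×1). The projector onto W = col(U) is P = U (U^T U)^(-1) U^T.
Compute U^T U =
  [19],
and U^T v = (-5).
Solve U^T U · c = U^T v for the coefficients: c = (-5/19). The projection is proj_W(v) = U c.
Check: (v - proj_W(v)) · u_1 = 0  (should be 0).
Result: proj_W(v) = (15/19, 15/19, 5/19).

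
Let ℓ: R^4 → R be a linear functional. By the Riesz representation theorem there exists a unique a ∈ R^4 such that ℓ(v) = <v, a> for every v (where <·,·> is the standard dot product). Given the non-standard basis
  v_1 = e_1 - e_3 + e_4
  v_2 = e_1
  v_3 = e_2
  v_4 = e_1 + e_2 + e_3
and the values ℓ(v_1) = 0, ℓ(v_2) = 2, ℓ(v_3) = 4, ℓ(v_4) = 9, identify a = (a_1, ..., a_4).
a = (2, 4, 3, 1)

Write a = (a_1, ..., a_4) in the standard basis. For each basis vector v_i, ℓ(v_i) = <v_i, a> is a linear equation in the a_j's. Collect the n equations into a matrix system V a = ℓ, where row i of V is v_i (expressed in the standard basis). Since V is invertible (lower-triangular with 1s on the diagonal, up to permutation), solve by back-substitution:
  V =
[[1, 0, -1, 1],
 [1, 0, 0, 0],
 [0, 1, 0, 0],
 [1, 1, 1, 0]]
  V a = (0, 2, 4, 9)
Solving gives a = (2, 4, 3, 1).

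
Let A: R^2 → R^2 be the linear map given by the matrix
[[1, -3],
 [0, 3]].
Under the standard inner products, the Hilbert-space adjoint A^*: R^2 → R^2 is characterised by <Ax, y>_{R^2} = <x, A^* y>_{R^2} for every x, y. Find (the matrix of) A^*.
A^* = A^T =
[[1, 0],
 [-3, 3]]

For real matrices with standard dot products, the defining identity <Ax, y> = <x, A^* y> gives (Ax)^T y = x^T (A^*) y, i.e. x^T A^T y = x^T (A^*) y. Since this holds for all x, y, we must have A^* = A^T. Therefore
A^* =
[[1, 0],
 [-3, 3]].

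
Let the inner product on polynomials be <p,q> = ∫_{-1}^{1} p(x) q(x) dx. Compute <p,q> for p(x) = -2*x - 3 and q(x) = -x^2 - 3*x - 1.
<p,q> = 12

Expand the product: p(x)·q(x) = 2*x^3 + 9*x^2 + 11*x + 3.
∫_{-1}^{1} of each monomial x^k gives [2/(k+1) if k even, 0 if k odd]. Integrating term-by-term (or equivalently evaluating the antiderivative F(x) = x^4/2 + 3*x^3 + 11*x^2/2 + 3*x at the endpoints):
  F(1) − F(−1) = 12 − (0) = 12.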